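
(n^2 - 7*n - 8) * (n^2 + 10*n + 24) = n^4 + 3*n^3 - 54*n^2 - 248*n - 192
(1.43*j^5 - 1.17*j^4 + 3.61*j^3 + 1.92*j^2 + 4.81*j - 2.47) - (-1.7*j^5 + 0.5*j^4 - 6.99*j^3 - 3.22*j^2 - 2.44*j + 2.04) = 3.13*j^5 - 1.67*j^4 + 10.6*j^3 + 5.14*j^2 + 7.25*j - 4.51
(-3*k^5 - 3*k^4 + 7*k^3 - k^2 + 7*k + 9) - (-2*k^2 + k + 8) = -3*k^5 - 3*k^4 + 7*k^3 + k^2 + 6*k + 1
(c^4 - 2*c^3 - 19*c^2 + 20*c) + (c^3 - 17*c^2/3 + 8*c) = c^4 - c^3 - 74*c^2/3 + 28*c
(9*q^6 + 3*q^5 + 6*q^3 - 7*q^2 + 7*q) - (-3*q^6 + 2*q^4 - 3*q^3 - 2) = 12*q^6 + 3*q^5 - 2*q^4 + 9*q^3 - 7*q^2 + 7*q + 2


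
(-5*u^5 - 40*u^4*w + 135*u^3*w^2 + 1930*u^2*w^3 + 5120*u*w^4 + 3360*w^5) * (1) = -5*u^5 - 40*u^4*w + 135*u^3*w^2 + 1930*u^2*w^3 + 5120*u*w^4 + 3360*w^5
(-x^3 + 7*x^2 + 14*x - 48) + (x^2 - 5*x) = -x^3 + 8*x^2 + 9*x - 48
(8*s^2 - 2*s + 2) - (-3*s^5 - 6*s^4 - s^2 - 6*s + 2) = 3*s^5 + 6*s^4 + 9*s^2 + 4*s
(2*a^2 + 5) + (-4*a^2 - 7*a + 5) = -2*a^2 - 7*a + 10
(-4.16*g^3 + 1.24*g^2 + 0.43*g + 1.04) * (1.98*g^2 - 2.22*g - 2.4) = -8.2368*g^5 + 11.6904*g^4 + 8.0826*g^3 - 1.8714*g^2 - 3.3408*g - 2.496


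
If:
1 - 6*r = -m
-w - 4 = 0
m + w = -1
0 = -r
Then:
No Solution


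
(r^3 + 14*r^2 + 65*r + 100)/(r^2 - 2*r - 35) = (r^2 + 9*r + 20)/(r - 7)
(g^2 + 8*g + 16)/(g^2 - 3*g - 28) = (g + 4)/(g - 7)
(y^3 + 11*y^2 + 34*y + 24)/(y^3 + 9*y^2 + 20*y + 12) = (y + 4)/(y + 2)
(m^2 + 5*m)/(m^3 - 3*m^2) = (m + 5)/(m*(m - 3))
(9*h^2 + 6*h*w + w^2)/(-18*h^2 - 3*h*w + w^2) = (3*h + w)/(-6*h + w)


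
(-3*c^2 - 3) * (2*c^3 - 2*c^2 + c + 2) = -6*c^5 + 6*c^4 - 9*c^3 - 3*c - 6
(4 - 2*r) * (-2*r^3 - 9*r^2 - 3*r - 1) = 4*r^4 + 10*r^3 - 30*r^2 - 10*r - 4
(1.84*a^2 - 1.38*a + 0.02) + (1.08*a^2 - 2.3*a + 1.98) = 2.92*a^2 - 3.68*a + 2.0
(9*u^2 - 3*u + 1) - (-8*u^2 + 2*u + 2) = 17*u^2 - 5*u - 1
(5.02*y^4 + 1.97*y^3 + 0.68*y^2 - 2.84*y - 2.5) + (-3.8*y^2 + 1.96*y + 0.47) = 5.02*y^4 + 1.97*y^3 - 3.12*y^2 - 0.88*y - 2.03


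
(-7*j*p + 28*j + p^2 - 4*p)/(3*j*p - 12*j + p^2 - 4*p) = (-7*j + p)/(3*j + p)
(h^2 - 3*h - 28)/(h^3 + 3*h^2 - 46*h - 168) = 1/(h + 6)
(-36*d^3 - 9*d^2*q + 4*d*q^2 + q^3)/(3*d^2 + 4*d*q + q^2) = (-12*d^2 + d*q + q^2)/(d + q)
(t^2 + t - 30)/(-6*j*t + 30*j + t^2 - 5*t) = (t + 6)/(-6*j + t)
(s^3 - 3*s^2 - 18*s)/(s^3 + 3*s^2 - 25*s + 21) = s*(s^2 - 3*s - 18)/(s^3 + 3*s^2 - 25*s + 21)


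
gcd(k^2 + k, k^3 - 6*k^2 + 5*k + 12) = k + 1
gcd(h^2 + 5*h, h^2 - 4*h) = h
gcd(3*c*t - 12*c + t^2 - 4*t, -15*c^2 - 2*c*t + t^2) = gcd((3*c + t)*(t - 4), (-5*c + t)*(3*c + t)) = 3*c + t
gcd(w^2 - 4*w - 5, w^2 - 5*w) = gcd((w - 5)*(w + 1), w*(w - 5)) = w - 5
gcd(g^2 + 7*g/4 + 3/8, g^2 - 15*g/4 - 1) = g + 1/4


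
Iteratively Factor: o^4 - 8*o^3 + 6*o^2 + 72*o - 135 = (o - 3)*(o^3 - 5*o^2 - 9*o + 45) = (o - 3)^2*(o^2 - 2*o - 15) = (o - 5)*(o - 3)^2*(o + 3)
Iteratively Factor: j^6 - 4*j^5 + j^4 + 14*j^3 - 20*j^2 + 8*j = (j - 1)*(j^5 - 3*j^4 - 2*j^3 + 12*j^2 - 8*j) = (j - 1)*(j + 2)*(j^4 - 5*j^3 + 8*j^2 - 4*j) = (j - 1)^2*(j + 2)*(j^3 - 4*j^2 + 4*j) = (j - 2)*(j - 1)^2*(j + 2)*(j^2 - 2*j) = (j - 2)^2*(j - 1)^2*(j + 2)*(j)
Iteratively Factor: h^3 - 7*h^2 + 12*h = (h - 4)*(h^2 - 3*h) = h*(h - 4)*(h - 3)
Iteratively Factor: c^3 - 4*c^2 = (c)*(c^2 - 4*c) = c*(c - 4)*(c)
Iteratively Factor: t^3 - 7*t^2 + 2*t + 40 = (t + 2)*(t^2 - 9*t + 20) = (t - 5)*(t + 2)*(t - 4)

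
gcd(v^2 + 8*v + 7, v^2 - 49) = v + 7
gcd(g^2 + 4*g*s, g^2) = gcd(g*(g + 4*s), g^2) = g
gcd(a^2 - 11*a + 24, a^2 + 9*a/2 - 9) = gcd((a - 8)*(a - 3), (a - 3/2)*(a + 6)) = 1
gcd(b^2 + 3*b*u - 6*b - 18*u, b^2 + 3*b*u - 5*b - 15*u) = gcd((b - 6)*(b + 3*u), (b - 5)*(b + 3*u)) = b + 3*u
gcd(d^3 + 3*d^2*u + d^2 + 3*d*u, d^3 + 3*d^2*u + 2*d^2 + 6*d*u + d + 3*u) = d^2 + 3*d*u + d + 3*u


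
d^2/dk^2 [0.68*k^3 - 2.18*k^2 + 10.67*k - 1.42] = 4.08*k - 4.36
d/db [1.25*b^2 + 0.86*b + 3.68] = 2.5*b + 0.86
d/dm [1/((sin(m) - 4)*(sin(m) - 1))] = (5 - 2*sin(m))*cos(m)/((sin(m) - 4)^2*(sin(m) - 1)^2)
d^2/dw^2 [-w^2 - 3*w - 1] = -2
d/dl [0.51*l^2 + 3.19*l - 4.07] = 1.02*l + 3.19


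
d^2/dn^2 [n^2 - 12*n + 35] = 2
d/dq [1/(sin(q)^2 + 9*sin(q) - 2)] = -(2*sin(q) + 9)*cos(q)/(sin(q)^2 + 9*sin(q) - 2)^2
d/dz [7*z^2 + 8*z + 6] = 14*z + 8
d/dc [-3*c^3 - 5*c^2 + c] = -9*c^2 - 10*c + 1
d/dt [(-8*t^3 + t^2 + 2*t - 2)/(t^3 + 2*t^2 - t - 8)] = (-17*t^4 + 12*t^3 + 193*t^2 - 8*t - 18)/(t^6 + 4*t^5 + 2*t^4 - 20*t^3 - 31*t^2 + 16*t + 64)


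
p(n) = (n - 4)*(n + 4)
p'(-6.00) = -12.00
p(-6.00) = 20.00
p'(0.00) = 0.00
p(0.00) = -16.00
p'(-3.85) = -7.70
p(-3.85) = -1.18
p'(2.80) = 5.60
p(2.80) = -8.16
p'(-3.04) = -6.08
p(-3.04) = -6.76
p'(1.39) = 2.78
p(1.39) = -14.07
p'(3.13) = 6.26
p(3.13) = -6.20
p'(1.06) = 2.12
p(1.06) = -14.88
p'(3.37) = 6.74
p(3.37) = -4.64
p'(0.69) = 1.38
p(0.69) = -15.52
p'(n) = 2*n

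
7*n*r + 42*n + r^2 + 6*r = (7*n + r)*(r + 6)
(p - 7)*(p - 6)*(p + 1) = p^3 - 12*p^2 + 29*p + 42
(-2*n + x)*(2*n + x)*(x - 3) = -4*n^2*x + 12*n^2 + x^3 - 3*x^2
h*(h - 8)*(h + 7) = h^3 - h^2 - 56*h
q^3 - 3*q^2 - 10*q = q*(q - 5)*(q + 2)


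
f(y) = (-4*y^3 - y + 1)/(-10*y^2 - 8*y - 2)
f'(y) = (20*y + 8)*(-4*y^3 - y + 1)/(-10*y^2 - 8*y - 2)^2 + (-12*y^2 - 1)/(-10*y^2 - 8*y - 2) = (20*y^4 + 32*y^3 + 7*y^2 + 10*y + 5)/(2*(25*y^4 + 40*y^3 + 26*y^2 + 8*y + 1))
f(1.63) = 0.43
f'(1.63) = 0.37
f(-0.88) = -1.70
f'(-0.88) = -2.24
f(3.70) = 1.22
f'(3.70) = 0.39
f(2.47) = 0.75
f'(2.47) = 0.38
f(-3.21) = -1.72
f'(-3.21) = 0.35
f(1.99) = 0.57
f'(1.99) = 0.37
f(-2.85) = -1.60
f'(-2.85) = 0.34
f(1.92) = 0.54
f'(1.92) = 0.37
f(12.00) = 4.50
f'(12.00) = 0.40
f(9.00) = 3.31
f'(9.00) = 0.40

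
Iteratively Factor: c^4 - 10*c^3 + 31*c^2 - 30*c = (c - 5)*(c^3 - 5*c^2 + 6*c) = (c - 5)*(c - 3)*(c^2 - 2*c) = (c - 5)*(c - 3)*(c - 2)*(c)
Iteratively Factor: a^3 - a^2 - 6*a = (a - 3)*(a^2 + 2*a) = (a - 3)*(a + 2)*(a)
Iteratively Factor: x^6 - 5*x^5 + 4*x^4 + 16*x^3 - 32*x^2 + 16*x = (x - 2)*(x^5 - 3*x^4 - 2*x^3 + 12*x^2 - 8*x) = (x - 2)*(x - 1)*(x^4 - 2*x^3 - 4*x^2 + 8*x) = (x - 2)^2*(x - 1)*(x^3 - 4*x) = x*(x - 2)^2*(x - 1)*(x^2 - 4) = x*(x - 2)^3*(x - 1)*(x + 2)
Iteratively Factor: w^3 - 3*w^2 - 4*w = (w - 4)*(w^2 + w) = w*(w - 4)*(w + 1)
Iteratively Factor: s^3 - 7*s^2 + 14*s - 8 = (s - 1)*(s^2 - 6*s + 8) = (s - 2)*(s - 1)*(s - 4)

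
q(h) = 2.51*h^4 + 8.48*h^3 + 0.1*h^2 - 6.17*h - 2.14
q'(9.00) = 9375.43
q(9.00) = 22600.46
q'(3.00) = 494.47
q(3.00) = 412.52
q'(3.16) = 565.30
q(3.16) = 497.22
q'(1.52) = 88.17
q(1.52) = 31.89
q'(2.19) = 221.74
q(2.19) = 131.63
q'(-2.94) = -42.00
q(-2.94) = -11.10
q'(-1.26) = 13.88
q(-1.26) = -4.84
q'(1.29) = 57.98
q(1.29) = 15.22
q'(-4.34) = -348.60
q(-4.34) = 223.81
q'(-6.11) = -1347.78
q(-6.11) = 1603.16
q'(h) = 10.04*h^3 + 25.44*h^2 + 0.2*h - 6.17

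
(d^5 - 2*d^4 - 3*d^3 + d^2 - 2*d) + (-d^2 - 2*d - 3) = d^5 - 2*d^4 - 3*d^3 - 4*d - 3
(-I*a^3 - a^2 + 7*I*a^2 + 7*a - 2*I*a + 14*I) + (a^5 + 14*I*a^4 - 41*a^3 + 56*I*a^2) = a^5 + 14*I*a^4 - 41*a^3 - I*a^3 - a^2 + 63*I*a^2 + 7*a - 2*I*a + 14*I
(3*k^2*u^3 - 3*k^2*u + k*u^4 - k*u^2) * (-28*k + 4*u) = -84*k^3*u^3 + 84*k^3*u - 16*k^2*u^4 + 16*k^2*u^2 + 4*k*u^5 - 4*k*u^3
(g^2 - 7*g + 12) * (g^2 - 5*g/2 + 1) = g^4 - 19*g^3/2 + 61*g^2/2 - 37*g + 12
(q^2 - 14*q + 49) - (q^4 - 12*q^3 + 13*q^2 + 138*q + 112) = -q^4 + 12*q^3 - 12*q^2 - 152*q - 63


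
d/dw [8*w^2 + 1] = 16*w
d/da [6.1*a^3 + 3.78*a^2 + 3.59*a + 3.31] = 18.3*a^2 + 7.56*a + 3.59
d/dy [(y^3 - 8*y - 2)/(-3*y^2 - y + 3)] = ((8 - 3*y^2)*(3*y^2 + y - 3) - (6*y + 1)*(-y^3 + 8*y + 2))/(3*y^2 + y - 3)^2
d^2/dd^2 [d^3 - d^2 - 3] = 6*d - 2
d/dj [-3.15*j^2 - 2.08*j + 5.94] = -6.3*j - 2.08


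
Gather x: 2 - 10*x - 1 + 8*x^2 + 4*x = 8*x^2 - 6*x + 1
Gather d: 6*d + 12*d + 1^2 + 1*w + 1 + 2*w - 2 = 18*d + 3*w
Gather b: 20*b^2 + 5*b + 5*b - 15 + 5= 20*b^2 + 10*b - 10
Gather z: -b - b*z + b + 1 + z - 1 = z*(1 - b)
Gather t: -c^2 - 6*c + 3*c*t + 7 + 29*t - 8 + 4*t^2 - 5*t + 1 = -c^2 - 6*c + 4*t^2 + t*(3*c + 24)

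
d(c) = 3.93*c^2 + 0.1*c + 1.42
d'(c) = 7.86*c + 0.1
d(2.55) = 27.23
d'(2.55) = 20.14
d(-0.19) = 1.54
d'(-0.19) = -1.39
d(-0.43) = 2.10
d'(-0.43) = -3.28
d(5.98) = 142.56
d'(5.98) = 47.10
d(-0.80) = 3.86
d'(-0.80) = -6.19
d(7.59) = 228.58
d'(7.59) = 59.76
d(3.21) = 42.24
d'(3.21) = 25.33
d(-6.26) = 154.80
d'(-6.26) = -49.10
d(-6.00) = 142.30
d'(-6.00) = -47.06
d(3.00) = 37.09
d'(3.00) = 23.68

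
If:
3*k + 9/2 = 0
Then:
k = -3/2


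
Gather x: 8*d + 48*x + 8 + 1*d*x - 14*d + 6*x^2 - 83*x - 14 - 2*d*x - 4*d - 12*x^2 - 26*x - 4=-10*d - 6*x^2 + x*(-d - 61) - 10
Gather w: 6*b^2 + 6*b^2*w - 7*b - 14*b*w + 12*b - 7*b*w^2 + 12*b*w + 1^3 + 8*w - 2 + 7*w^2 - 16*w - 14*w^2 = 6*b^2 + 5*b + w^2*(-7*b - 7) + w*(6*b^2 - 2*b - 8) - 1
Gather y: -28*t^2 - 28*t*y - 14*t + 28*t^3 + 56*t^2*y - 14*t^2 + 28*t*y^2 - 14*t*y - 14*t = 28*t^3 - 42*t^2 + 28*t*y^2 - 28*t + y*(56*t^2 - 42*t)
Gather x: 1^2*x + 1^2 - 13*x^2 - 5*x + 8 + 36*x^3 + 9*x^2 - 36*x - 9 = 36*x^3 - 4*x^2 - 40*x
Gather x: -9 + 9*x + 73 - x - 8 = 8*x + 56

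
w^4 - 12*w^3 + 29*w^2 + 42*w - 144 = (w - 8)*(w - 3)^2*(w + 2)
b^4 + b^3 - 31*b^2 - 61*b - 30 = (b - 6)*(b + 1)^2*(b + 5)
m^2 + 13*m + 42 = (m + 6)*(m + 7)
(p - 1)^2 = p^2 - 2*p + 1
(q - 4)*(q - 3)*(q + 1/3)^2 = q^4 - 19*q^3/3 + 67*q^2/9 + 65*q/9 + 4/3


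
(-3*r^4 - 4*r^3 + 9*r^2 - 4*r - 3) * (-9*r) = 27*r^5 + 36*r^4 - 81*r^3 + 36*r^2 + 27*r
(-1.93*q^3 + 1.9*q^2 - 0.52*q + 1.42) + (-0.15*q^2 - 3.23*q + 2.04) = -1.93*q^3 + 1.75*q^2 - 3.75*q + 3.46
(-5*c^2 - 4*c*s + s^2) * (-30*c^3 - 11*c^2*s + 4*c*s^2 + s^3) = 150*c^5 + 175*c^4*s - 6*c^3*s^2 - 32*c^2*s^3 + s^5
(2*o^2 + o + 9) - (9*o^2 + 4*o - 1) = -7*o^2 - 3*o + 10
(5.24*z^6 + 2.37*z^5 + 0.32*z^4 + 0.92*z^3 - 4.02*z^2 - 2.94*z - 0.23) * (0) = 0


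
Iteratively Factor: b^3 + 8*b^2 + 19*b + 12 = (b + 3)*(b^2 + 5*b + 4) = (b + 1)*(b + 3)*(b + 4)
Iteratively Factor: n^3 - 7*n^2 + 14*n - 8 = (n - 2)*(n^2 - 5*n + 4) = (n - 4)*(n - 2)*(n - 1)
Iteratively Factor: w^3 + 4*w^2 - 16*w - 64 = (w + 4)*(w^2 - 16) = (w - 4)*(w + 4)*(w + 4)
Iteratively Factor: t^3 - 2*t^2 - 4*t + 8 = (t - 2)*(t^2 - 4) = (t - 2)^2*(t + 2)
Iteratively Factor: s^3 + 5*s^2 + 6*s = (s)*(s^2 + 5*s + 6) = s*(s + 3)*(s + 2)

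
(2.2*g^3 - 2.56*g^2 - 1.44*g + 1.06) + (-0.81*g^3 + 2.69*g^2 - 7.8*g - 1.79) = 1.39*g^3 + 0.13*g^2 - 9.24*g - 0.73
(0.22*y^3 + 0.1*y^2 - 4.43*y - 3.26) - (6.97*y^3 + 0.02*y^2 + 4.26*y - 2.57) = -6.75*y^3 + 0.08*y^2 - 8.69*y - 0.69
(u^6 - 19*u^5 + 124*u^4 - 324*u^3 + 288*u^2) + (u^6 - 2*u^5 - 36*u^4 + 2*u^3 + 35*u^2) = 2*u^6 - 21*u^5 + 88*u^4 - 322*u^3 + 323*u^2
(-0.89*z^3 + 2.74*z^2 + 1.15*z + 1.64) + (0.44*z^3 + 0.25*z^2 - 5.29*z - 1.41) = -0.45*z^3 + 2.99*z^2 - 4.14*z + 0.23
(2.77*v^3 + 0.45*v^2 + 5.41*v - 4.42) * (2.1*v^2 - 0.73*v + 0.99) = 5.817*v^5 - 1.0771*v^4 + 13.7748*v^3 - 12.7858*v^2 + 8.5825*v - 4.3758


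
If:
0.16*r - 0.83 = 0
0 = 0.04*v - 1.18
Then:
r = 5.19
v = 29.50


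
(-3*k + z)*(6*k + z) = -18*k^2 + 3*k*z + z^2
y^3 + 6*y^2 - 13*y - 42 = (y - 3)*(y + 2)*(y + 7)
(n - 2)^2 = n^2 - 4*n + 4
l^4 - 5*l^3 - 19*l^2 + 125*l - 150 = (l - 5)*(l - 3)*(l - 2)*(l + 5)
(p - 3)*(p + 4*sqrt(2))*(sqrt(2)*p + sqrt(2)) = sqrt(2)*p^3 - 2*sqrt(2)*p^2 + 8*p^2 - 16*p - 3*sqrt(2)*p - 24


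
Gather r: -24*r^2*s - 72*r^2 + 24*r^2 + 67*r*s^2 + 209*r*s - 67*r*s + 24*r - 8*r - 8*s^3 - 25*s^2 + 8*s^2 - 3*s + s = r^2*(-24*s - 48) + r*(67*s^2 + 142*s + 16) - 8*s^3 - 17*s^2 - 2*s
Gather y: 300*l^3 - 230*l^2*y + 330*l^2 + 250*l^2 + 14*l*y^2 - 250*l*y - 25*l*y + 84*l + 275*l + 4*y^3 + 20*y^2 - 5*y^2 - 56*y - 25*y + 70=300*l^3 + 580*l^2 + 359*l + 4*y^3 + y^2*(14*l + 15) + y*(-230*l^2 - 275*l - 81) + 70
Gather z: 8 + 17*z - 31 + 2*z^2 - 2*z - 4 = 2*z^2 + 15*z - 27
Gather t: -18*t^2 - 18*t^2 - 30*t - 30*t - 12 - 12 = -36*t^2 - 60*t - 24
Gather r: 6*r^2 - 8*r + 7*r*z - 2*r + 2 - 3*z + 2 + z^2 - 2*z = 6*r^2 + r*(7*z - 10) + z^2 - 5*z + 4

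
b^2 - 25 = (b - 5)*(b + 5)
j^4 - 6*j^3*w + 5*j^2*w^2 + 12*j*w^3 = j*(j - 4*w)*(j - 3*w)*(j + w)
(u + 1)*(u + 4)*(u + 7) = u^3 + 12*u^2 + 39*u + 28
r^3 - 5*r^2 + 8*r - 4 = (r - 2)^2*(r - 1)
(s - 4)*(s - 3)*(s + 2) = s^3 - 5*s^2 - 2*s + 24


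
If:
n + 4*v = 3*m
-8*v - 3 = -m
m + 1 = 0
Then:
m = -1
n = -1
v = -1/2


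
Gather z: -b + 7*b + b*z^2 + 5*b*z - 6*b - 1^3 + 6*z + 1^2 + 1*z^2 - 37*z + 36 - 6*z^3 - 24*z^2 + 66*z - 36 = -6*z^3 + z^2*(b - 23) + z*(5*b + 35)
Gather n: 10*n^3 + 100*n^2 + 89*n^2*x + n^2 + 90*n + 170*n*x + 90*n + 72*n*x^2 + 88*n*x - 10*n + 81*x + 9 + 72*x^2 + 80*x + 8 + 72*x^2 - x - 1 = 10*n^3 + n^2*(89*x + 101) + n*(72*x^2 + 258*x + 170) + 144*x^2 + 160*x + 16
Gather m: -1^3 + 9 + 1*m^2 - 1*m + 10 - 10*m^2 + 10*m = -9*m^2 + 9*m + 18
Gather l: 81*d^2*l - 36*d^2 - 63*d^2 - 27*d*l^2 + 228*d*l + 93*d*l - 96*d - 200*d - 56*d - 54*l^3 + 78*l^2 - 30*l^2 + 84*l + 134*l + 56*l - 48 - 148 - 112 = -99*d^2 - 352*d - 54*l^3 + l^2*(48 - 27*d) + l*(81*d^2 + 321*d + 274) - 308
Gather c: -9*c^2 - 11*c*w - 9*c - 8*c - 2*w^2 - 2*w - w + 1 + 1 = -9*c^2 + c*(-11*w - 17) - 2*w^2 - 3*w + 2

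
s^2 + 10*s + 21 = (s + 3)*(s + 7)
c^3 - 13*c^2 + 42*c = c*(c - 7)*(c - 6)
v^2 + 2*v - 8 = (v - 2)*(v + 4)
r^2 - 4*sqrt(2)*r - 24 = (r - 6*sqrt(2))*(r + 2*sqrt(2))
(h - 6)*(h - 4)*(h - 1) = h^3 - 11*h^2 + 34*h - 24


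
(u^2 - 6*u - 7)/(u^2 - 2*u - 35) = (u + 1)/(u + 5)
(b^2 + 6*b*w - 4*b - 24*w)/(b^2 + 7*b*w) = (b^2 + 6*b*w - 4*b - 24*w)/(b*(b + 7*w))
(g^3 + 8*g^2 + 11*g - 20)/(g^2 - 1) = (g^2 + 9*g + 20)/(g + 1)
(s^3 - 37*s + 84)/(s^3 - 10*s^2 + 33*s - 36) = (s + 7)/(s - 3)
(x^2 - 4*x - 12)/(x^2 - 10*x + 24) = (x + 2)/(x - 4)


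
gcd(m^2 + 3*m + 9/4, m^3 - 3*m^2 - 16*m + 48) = 1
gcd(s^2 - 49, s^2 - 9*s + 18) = 1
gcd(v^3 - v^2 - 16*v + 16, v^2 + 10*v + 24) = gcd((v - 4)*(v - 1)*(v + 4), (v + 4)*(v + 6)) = v + 4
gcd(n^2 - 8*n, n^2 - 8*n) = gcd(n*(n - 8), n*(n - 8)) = n^2 - 8*n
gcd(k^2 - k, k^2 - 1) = k - 1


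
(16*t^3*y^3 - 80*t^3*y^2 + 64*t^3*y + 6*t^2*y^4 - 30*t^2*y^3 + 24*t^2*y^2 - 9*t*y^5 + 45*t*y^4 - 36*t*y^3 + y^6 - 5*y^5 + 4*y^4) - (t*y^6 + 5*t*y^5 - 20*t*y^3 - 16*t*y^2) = 16*t^3*y^3 - 80*t^3*y^2 + 64*t^3*y + 6*t^2*y^4 - 30*t^2*y^3 + 24*t^2*y^2 - t*y^6 - 14*t*y^5 + 45*t*y^4 - 16*t*y^3 + 16*t*y^2 + y^6 - 5*y^5 + 4*y^4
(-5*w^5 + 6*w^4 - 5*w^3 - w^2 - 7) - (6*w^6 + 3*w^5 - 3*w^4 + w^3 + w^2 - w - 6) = -6*w^6 - 8*w^5 + 9*w^4 - 6*w^3 - 2*w^2 + w - 1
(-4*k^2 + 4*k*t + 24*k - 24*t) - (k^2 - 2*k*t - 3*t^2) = -5*k^2 + 6*k*t + 24*k + 3*t^2 - 24*t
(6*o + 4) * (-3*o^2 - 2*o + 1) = -18*o^3 - 24*o^2 - 2*o + 4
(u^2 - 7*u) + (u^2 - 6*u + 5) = 2*u^2 - 13*u + 5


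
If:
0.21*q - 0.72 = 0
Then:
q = 3.43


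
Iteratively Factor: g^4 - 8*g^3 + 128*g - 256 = (g - 4)*(g^3 - 4*g^2 - 16*g + 64) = (g - 4)^2*(g^2 - 16) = (g - 4)^2*(g + 4)*(g - 4)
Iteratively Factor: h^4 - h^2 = (h + 1)*(h^3 - h^2) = h*(h + 1)*(h^2 - h) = h^2*(h + 1)*(h - 1)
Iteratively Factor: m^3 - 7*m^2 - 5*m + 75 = (m - 5)*(m^2 - 2*m - 15) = (m - 5)*(m + 3)*(m - 5)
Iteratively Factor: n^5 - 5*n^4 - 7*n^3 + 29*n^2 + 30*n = (n + 1)*(n^4 - 6*n^3 - n^2 + 30*n) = (n + 1)*(n + 2)*(n^3 - 8*n^2 + 15*n) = n*(n + 1)*(n + 2)*(n^2 - 8*n + 15) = n*(n - 5)*(n + 1)*(n + 2)*(n - 3)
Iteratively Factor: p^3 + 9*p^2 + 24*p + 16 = (p + 1)*(p^2 + 8*p + 16) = (p + 1)*(p + 4)*(p + 4)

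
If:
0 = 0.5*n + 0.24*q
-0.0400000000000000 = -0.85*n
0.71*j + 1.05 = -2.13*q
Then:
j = -1.18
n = 0.05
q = -0.10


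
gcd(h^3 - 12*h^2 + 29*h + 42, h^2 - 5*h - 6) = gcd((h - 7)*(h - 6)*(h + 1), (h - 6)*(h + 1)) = h^2 - 5*h - 6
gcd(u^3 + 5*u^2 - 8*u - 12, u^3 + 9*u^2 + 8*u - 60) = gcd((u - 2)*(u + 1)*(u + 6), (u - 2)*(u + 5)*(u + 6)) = u^2 + 4*u - 12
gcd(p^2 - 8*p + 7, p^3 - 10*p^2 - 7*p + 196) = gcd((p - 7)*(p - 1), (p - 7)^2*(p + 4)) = p - 7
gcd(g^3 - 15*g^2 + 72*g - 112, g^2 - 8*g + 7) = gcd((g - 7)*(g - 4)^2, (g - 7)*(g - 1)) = g - 7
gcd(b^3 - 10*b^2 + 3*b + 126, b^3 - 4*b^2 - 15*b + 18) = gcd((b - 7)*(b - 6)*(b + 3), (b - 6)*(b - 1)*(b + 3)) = b^2 - 3*b - 18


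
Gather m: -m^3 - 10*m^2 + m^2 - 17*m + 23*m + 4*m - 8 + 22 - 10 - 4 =-m^3 - 9*m^2 + 10*m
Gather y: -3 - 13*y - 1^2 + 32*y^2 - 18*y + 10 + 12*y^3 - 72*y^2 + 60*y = 12*y^3 - 40*y^2 + 29*y + 6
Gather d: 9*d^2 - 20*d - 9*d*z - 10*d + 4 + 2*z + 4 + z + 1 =9*d^2 + d*(-9*z - 30) + 3*z + 9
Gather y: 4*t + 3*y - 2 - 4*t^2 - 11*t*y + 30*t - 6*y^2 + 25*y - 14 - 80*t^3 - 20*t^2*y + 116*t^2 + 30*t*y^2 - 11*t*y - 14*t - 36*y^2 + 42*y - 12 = -80*t^3 + 112*t^2 + 20*t + y^2*(30*t - 42) + y*(-20*t^2 - 22*t + 70) - 28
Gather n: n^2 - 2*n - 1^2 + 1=n^2 - 2*n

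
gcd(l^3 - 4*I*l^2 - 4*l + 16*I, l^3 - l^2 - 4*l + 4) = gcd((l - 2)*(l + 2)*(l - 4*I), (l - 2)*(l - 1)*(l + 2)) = l^2 - 4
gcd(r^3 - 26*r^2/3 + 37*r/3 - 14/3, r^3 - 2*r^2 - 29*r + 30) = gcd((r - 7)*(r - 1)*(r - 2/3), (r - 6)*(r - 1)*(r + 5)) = r - 1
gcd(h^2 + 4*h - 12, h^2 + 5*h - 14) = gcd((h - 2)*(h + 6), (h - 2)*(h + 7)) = h - 2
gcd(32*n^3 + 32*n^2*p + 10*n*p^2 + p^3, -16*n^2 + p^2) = 4*n + p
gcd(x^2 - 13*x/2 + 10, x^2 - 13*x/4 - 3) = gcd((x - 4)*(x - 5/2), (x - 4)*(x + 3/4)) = x - 4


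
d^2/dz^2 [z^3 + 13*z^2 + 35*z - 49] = 6*z + 26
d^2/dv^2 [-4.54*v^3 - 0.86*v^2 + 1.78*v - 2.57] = -27.24*v - 1.72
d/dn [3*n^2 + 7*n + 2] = 6*n + 7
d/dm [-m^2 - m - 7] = -2*m - 1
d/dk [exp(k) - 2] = exp(k)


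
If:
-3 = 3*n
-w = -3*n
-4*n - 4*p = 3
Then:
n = -1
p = 1/4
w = -3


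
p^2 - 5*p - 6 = (p - 6)*(p + 1)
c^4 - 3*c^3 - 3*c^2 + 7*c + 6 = (c - 3)*(c - 2)*(c + 1)^2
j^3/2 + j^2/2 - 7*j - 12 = (j/2 + 1)*(j - 4)*(j + 3)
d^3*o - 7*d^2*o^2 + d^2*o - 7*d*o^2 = d*(d - 7*o)*(d*o + o)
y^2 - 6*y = y*(y - 6)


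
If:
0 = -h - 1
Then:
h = -1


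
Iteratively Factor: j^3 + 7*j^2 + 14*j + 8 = (j + 1)*(j^2 + 6*j + 8) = (j + 1)*(j + 2)*(j + 4)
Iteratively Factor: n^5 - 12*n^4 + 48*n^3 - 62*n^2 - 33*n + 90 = (n - 3)*(n^4 - 9*n^3 + 21*n^2 + n - 30) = (n - 3)^2*(n^3 - 6*n^2 + 3*n + 10) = (n - 3)^2*(n - 2)*(n^2 - 4*n - 5) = (n - 3)^2*(n - 2)*(n + 1)*(n - 5)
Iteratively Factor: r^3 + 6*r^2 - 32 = (r - 2)*(r^2 + 8*r + 16) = (r - 2)*(r + 4)*(r + 4)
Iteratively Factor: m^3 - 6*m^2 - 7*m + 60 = (m + 3)*(m^2 - 9*m + 20) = (m - 4)*(m + 3)*(m - 5)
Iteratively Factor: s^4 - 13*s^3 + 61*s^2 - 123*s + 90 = (s - 3)*(s^3 - 10*s^2 + 31*s - 30) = (s - 3)^2*(s^2 - 7*s + 10) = (s - 3)^2*(s - 2)*(s - 5)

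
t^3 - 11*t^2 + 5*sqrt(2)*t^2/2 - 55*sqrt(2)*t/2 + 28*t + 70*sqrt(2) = (t - 7)*(t - 4)*(t + 5*sqrt(2)/2)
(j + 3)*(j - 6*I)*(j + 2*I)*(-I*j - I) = -I*j^4 - 4*j^3 - 4*I*j^3 - 16*j^2 - 15*I*j^2 - 12*j - 48*I*j - 36*I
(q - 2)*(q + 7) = q^2 + 5*q - 14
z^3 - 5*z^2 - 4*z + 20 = (z - 5)*(z - 2)*(z + 2)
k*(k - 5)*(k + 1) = k^3 - 4*k^2 - 5*k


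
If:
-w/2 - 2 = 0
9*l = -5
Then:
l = -5/9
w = -4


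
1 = 1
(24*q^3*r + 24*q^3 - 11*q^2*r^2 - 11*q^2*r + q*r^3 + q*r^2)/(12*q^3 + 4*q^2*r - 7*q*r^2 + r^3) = q*(24*q^2*r + 24*q^2 - 11*q*r^2 - 11*q*r + r^3 + r^2)/(12*q^3 + 4*q^2*r - 7*q*r^2 + r^3)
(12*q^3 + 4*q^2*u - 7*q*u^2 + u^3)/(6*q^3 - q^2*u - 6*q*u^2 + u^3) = (2*q - u)/(q - u)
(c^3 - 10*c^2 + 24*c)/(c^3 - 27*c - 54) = c*(c - 4)/(c^2 + 6*c + 9)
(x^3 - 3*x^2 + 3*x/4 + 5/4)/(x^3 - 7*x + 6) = (x^2 - 2*x - 5/4)/(x^2 + x - 6)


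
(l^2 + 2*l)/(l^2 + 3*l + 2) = l/(l + 1)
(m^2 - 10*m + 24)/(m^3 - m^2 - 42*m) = (-m^2 + 10*m - 24)/(m*(-m^2 + m + 42))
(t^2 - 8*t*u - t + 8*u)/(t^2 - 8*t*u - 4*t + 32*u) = (t - 1)/(t - 4)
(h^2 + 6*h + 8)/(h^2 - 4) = (h + 4)/(h - 2)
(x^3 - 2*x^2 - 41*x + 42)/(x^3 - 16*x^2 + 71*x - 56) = (x + 6)/(x - 8)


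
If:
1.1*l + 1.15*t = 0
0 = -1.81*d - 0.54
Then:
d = -0.30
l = -1.04545454545455*t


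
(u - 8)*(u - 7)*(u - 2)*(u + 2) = u^4 - 15*u^3 + 52*u^2 + 60*u - 224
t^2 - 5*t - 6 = (t - 6)*(t + 1)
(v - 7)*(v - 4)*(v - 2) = v^3 - 13*v^2 + 50*v - 56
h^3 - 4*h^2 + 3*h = h*(h - 3)*(h - 1)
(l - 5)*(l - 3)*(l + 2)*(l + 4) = l^4 - 2*l^3 - 25*l^2 + 26*l + 120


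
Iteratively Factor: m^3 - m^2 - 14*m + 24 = (m + 4)*(m^2 - 5*m + 6) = (m - 3)*(m + 4)*(m - 2)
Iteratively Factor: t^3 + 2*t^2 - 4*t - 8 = (t + 2)*(t^2 - 4) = (t + 2)^2*(t - 2)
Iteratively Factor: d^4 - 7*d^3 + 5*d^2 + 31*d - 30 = (d + 2)*(d^3 - 9*d^2 + 23*d - 15) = (d - 5)*(d + 2)*(d^2 - 4*d + 3) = (d - 5)*(d - 3)*(d + 2)*(d - 1)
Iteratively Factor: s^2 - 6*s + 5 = (s - 5)*(s - 1)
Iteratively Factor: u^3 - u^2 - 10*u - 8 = (u + 1)*(u^2 - 2*u - 8) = (u - 4)*(u + 1)*(u + 2)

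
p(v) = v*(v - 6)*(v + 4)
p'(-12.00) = 456.00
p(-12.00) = -1728.00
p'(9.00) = 183.00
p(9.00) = 351.00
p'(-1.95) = -4.79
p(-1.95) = 31.78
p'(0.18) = -24.62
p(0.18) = -4.38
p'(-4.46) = 53.51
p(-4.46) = -21.46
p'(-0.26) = -22.76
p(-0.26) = 6.09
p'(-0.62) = -20.37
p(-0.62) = 13.87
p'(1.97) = -20.24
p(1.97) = -47.40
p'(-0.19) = -23.13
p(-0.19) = 4.48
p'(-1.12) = -15.76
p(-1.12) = 22.97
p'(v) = v*(v - 6) + v*(v + 4) + (v - 6)*(v + 4)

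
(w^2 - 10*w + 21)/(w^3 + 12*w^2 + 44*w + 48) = (w^2 - 10*w + 21)/(w^3 + 12*w^2 + 44*w + 48)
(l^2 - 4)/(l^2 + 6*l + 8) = (l - 2)/(l + 4)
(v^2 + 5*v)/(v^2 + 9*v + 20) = v/(v + 4)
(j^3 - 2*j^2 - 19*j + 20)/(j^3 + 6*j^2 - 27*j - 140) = (j - 1)/(j + 7)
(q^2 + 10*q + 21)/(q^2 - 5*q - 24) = (q + 7)/(q - 8)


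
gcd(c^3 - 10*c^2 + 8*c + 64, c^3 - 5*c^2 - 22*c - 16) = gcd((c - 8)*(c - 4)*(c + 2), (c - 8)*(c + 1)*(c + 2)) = c^2 - 6*c - 16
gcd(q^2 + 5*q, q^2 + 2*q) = q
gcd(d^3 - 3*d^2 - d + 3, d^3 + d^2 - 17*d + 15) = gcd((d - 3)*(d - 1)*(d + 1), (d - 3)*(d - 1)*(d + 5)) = d^2 - 4*d + 3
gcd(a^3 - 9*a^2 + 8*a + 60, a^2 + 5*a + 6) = a + 2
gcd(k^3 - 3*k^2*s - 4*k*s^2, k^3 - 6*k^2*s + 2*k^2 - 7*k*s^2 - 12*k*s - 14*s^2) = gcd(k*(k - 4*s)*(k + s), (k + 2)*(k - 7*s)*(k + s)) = k + s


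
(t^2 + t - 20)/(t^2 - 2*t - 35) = (t - 4)/(t - 7)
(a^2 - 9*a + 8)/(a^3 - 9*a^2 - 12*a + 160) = (a - 1)/(a^2 - a - 20)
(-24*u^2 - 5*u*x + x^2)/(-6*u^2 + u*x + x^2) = (-8*u + x)/(-2*u + x)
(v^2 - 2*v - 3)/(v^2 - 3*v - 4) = (v - 3)/(v - 4)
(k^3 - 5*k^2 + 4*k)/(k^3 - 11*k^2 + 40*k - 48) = k*(k - 1)/(k^2 - 7*k + 12)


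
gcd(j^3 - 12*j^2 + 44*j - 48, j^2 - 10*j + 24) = j^2 - 10*j + 24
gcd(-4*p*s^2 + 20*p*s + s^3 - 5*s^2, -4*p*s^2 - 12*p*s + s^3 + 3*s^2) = 4*p*s - s^2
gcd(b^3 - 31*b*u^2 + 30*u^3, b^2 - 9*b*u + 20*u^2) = -b + 5*u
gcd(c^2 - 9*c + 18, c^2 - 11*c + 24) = c - 3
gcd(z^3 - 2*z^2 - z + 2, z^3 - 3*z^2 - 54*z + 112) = z - 2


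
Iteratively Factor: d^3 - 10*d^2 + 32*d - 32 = (d - 4)*(d^2 - 6*d + 8) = (d - 4)^2*(d - 2)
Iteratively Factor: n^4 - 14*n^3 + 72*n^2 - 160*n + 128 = (n - 4)*(n^3 - 10*n^2 + 32*n - 32) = (n - 4)^2*(n^2 - 6*n + 8) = (n - 4)^2*(n - 2)*(n - 4)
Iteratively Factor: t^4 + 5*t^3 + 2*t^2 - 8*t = (t + 2)*(t^3 + 3*t^2 - 4*t) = (t - 1)*(t + 2)*(t^2 + 4*t) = t*(t - 1)*(t + 2)*(t + 4)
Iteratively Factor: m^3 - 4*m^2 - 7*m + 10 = (m + 2)*(m^2 - 6*m + 5) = (m - 1)*(m + 2)*(m - 5)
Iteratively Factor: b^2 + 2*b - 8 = (b + 4)*(b - 2)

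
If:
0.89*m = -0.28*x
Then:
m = -0.314606741573034*x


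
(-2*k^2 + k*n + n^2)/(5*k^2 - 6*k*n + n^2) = (-2*k - n)/(5*k - n)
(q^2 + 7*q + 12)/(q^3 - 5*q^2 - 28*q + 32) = (q + 3)/(q^2 - 9*q + 8)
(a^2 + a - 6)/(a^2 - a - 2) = (a + 3)/(a + 1)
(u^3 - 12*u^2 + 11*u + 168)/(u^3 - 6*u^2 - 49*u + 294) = (u^2 - 5*u - 24)/(u^2 + u - 42)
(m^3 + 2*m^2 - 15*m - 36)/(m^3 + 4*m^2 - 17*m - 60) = (m + 3)/(m + 5)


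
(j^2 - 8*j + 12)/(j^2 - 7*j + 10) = (j - 6)/(j - 5)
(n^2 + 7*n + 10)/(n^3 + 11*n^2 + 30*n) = (n + 2)/(n*(n + 6))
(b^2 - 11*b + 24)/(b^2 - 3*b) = (b - 8)/b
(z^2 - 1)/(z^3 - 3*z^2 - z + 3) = 1/(z - 3)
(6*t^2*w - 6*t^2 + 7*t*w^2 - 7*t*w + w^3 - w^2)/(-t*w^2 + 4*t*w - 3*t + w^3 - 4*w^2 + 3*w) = (-6*t^2 - 7*t*w - w^2)/(t*w - 3*t - w^2 + 3*w)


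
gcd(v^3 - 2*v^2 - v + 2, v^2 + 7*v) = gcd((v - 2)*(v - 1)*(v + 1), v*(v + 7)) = 1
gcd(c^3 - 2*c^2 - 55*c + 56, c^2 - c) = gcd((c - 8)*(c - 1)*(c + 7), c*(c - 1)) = c - 1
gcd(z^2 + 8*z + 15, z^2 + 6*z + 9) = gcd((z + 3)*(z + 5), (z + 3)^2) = z + 3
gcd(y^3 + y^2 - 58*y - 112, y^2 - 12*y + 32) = y - 8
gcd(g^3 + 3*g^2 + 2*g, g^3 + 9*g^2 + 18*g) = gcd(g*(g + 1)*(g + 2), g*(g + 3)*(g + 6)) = g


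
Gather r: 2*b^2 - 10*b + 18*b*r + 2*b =2*b^2 + 18*b*r - 8*b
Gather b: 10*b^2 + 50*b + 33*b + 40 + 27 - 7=10*b^2 + 83*b + 60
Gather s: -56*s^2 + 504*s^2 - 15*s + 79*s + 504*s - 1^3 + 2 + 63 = 448*s^2 + 568*s + 64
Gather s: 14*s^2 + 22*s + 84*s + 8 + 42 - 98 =14*s^2 + 106*s - 48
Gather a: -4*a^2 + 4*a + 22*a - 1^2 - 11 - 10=-4*a^2 + 26*a - 22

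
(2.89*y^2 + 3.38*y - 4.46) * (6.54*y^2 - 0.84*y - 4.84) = 18.9006*y^4 + 19.6776*y^3 - 45.9952*y^2 - 12.6128*y + 21.5864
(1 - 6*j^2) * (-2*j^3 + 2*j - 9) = 12*j^5 - 14*j^3 + 54*j^2 + 2*j - 9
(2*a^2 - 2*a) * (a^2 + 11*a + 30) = 2*a^4 + 20*a^3 + 38*a^2 - 60*a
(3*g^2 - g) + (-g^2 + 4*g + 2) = 2*g^2 + 3*g + 2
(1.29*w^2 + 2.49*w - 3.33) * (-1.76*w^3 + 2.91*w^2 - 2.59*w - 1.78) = -2.2704*w^5 - 0.6285*w^4 + 9.7656*w^3 - 18.4356*w^2 + 4.1925*w + 5.9274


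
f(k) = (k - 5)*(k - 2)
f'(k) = 2*k - 7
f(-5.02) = 70.34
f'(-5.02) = -17.04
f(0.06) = 9.58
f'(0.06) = -6.88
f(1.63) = 1.25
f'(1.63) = -3.74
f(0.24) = 8.38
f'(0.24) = -6.52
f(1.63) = 1.25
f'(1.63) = -3.74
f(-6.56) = 98.95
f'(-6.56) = -20.12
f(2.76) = -1.70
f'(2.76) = -1.48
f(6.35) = 5.87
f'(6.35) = 5.70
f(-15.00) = 340.00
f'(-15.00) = -37.00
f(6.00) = 4.00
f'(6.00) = 5.00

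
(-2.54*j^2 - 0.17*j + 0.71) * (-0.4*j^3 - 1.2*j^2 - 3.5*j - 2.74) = 1.016*j^5 + 3.116*j^4 + 8.81*j^3 + 6.7026*j^2 - 2.0192*j - 1.9454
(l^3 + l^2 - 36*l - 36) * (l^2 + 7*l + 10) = l^5 + 8*l^4 - 19*l^3 - 278*l^2 - 612*l - 360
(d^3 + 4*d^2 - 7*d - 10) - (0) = d^3 + 4*d^2 - 7*d - 10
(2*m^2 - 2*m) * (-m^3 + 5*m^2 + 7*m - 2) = -2*m^5 + 12*m^4 + 4*m^3 - 18*m^2 + 4*m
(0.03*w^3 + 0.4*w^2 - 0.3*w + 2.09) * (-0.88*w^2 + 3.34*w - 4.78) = -0.0264*w^5 - 0.2518*w^4 + 1.4566*w^3 - 4.7532*w^2 + 8.4146*w - 9.9902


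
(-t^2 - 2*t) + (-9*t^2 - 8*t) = -10*t^2 - 10*t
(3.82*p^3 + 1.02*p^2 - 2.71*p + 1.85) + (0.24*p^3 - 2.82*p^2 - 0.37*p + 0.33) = 4.06*p^3 - 1.8*p^2 - 3.08*p + 2.18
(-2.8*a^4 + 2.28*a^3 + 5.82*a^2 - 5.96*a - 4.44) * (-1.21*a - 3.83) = 3.388*a^5 + 7.9652*a^4 - 15.7746*a^3 - 15.079*a^2 + 28.1992*a + 17.0052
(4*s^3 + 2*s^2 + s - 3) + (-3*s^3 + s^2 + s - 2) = s^3 + 3*s^2 + 2*s - 5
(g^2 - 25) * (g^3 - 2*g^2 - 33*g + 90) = g^5 - 2*g^4 - 58*g^3 + 140*g^2 + 825*g - 2250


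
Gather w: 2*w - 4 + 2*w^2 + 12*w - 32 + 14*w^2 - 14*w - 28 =16*w^2 - 64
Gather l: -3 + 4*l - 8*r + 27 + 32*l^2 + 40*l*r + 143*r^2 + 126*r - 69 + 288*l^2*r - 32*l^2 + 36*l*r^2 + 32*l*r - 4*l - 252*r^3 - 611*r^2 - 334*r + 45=288*l^2*r + l*(36*r^2 + 72*r) - 252*r^3 - 468*r^2 - 216*r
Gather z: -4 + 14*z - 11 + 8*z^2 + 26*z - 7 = 8*z^2 + 40*z - 22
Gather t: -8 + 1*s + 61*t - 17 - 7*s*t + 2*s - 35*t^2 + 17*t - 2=3*s - 35*t^2 + t*(78 - 7*s) - 27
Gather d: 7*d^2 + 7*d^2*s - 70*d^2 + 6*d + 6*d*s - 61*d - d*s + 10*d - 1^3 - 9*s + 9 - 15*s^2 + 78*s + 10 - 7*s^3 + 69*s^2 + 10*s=d^2*(7*s - 63) + d*(5*s - 45) - 7*s^3 + 54*s^2 + 79*s + 18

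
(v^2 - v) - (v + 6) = v^2 - 2*v - 6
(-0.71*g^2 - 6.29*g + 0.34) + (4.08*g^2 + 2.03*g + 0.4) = 3.37*g^2 - 4.26*g + 0.74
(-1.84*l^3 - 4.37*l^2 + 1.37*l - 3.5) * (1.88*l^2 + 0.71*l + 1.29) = -3.4592*l^5 - 9.522*l^4 - 2.9007*l^3 - 11.2446*l^2 - 0.7177*l - 4.515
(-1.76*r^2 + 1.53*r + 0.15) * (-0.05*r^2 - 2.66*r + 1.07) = 0.088*r^4 + 4.6051*r^3 - 5.9605*r^2 + 1.2381*r + 0.1605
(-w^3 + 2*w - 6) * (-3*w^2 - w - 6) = 3*w^5 + w^4 + 16*w^2 - 6*w + 36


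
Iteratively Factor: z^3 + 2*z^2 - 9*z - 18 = (z - 3)*(z^2 + 5*z + 6) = (z - 3)*(z + 3)*(z + 2)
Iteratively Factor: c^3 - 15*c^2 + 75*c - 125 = (c - 5)*(c^2 - 10*c + 25) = (c - 5)^2*(c - 5)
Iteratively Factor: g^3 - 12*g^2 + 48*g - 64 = (g - 4)*(g^2 - 8*g + 16) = (g - 4)^2*(g - 4)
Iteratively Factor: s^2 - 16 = (s - 4)*(s + 4)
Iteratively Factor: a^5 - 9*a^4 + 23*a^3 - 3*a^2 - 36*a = (a - 4)*(a^4 - 5*a^3 + 3*a^2 + 9*a) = (a - 4)*(a + 1)*(a^3 - 6*a^2 + 9*a) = (a - 4)*(a - 3)*(a + 1)*(a^2 - 3*a) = a*(a - 4)*(a - 3)*(a + 1)*(a - 3)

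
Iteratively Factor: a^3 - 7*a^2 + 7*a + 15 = (a - 5)*(a^2 - 2*a - 3) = (a - 5)*(a + 1)*(a - 3)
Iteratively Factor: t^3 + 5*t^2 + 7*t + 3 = (t + 1)*(t^2 + 4*t + 3) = (t + 1)*(t + 3)*(t + 1)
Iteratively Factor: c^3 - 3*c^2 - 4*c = (c + 1)*(c^2 - 4*c) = c*(c + 1)*(c - 4)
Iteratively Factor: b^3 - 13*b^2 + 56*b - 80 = (b - 4)*(b^2 - 9*b + 20) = (b - 5)*(b - 4)*(b - 4)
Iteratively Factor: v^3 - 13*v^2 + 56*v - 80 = (v - 4)*(v^2 - 9*v + 20) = (v - 4)^2*(v - 5)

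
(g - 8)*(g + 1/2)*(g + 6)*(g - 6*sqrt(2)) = g^4 - 6*sqrt(2)*g^3 - 3*g^3/2 - 49*g^2 + 9*sqrt(2)*g^2 - 24*g + 294*sqrt(2)*g + 144*sqrt(2)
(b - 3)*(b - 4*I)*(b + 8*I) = b^3 - 3*b^2 + 4*I*b^2 + 32*b - 12*I*b - 96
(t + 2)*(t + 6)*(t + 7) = t^3 + 15*t^2 + 68*t + 84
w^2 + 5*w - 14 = (w - 2)*(w + 7)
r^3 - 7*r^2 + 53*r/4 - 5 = (r - 4)*(r - 5/2)*(r - 1/2)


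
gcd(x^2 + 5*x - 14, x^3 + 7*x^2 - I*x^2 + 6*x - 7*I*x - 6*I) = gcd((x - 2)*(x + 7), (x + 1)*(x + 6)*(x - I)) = 1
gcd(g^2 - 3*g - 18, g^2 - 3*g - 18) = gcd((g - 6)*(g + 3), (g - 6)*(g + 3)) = g^2 - 3*g - 18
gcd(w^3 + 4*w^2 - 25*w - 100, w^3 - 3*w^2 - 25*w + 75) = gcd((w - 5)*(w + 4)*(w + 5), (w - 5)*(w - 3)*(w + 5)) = w^2 - 25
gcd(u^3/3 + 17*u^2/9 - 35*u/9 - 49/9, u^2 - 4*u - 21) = 1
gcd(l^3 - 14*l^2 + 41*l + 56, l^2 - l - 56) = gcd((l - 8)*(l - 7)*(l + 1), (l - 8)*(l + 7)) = l - 8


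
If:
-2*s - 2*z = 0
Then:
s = -z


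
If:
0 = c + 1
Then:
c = -1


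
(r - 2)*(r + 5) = r^2 + 3*r - 10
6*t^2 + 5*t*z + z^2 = (2*t + z)*(3*t + z)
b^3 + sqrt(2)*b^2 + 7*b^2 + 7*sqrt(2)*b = b*(b + 7)*(b + sqrt(2))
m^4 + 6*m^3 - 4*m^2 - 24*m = m*(m - 2)*(m + 2)*(m + 6)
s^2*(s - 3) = s^3 - 3*s^2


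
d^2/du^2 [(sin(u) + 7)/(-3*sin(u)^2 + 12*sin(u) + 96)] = (9*sin(u)^5 + 32*sin(u)^4 + 838*sin(u)^2 + 357*sin(u)/2 - 24*sin(3*u) - sin(5*u)/2 - 416)/(3*(sin(u) - 8)^3*(sin(u) + 4)^3)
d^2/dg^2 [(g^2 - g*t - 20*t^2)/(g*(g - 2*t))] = 2*t*(-g^3 + 60*g^2*t - 120*g*t^2 + 80*t^3)/(g^3*(-g^3 + 6*g^2*t - 12*g*t^2 + 8*t^3))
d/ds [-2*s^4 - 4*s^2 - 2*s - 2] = -8*s^3 - 8*s - 2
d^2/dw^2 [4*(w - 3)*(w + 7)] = 8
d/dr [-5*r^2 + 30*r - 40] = 30 - 10*r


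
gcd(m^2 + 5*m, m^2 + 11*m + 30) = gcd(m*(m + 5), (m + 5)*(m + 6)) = m + 5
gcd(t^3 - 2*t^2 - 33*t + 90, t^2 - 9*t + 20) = t - 5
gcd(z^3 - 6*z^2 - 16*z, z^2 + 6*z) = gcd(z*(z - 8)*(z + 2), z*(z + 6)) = z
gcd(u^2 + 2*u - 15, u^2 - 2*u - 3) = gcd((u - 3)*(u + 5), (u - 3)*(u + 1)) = u - 3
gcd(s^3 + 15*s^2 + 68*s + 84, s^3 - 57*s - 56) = s + 7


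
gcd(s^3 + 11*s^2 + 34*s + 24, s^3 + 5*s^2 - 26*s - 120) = s^2 + 10*s + 24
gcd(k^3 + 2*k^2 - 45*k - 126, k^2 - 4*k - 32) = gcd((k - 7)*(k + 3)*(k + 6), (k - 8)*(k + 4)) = 1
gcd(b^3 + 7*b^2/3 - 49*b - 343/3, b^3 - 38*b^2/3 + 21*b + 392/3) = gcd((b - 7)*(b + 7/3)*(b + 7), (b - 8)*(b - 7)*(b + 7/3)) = b^2 - 14*b/3 - 49/3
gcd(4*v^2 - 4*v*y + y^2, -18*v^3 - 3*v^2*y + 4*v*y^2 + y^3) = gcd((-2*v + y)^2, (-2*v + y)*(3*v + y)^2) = -2*v + y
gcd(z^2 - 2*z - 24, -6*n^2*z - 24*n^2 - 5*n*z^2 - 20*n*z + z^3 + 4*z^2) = z + 4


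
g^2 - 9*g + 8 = (g - 8)*(g - 1)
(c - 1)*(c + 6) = c^2 + 5*c - 6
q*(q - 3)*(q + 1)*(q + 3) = q^4 + q^3 - 9*q^2 - 9*q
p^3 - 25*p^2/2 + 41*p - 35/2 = (p - 7)*(p - 5)*(p - 1/2)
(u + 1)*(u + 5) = u^2 + 6*u + 5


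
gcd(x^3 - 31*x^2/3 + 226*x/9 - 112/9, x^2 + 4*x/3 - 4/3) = x - 2/3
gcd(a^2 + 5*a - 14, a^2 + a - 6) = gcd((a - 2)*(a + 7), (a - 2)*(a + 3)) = a - 2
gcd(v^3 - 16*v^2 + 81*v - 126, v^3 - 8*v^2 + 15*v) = v - 3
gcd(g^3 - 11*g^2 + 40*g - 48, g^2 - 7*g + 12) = g^2 - 7*g + 12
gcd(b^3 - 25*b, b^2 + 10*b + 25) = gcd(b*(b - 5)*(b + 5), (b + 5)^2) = b + 5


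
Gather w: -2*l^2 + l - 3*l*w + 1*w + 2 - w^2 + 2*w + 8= -2*l^2 + l - w^2 + w*(3 - 3*l) + 10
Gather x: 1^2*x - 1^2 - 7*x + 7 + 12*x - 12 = 6*x - 6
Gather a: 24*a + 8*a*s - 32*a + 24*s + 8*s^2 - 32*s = a*(8*s - 8) + 8*s^2 - 8*s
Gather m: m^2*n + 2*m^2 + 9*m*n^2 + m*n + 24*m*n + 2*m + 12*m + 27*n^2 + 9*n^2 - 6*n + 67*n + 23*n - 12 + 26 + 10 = m^2*(n + 2) + m*(9*n^2 + 25*n + 14) + 36*n^2 + 84*n + 24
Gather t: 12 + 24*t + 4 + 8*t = 32*t + 16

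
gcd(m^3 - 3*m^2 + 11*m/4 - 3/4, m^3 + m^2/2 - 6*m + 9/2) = m^2 - 5*m/2 + 3/2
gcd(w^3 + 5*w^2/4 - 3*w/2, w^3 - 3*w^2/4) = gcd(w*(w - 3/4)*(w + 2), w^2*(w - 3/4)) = w^2 - 3*w/4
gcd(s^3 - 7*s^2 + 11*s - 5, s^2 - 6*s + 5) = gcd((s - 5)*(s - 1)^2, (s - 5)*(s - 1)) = s^2 - 6*s + 5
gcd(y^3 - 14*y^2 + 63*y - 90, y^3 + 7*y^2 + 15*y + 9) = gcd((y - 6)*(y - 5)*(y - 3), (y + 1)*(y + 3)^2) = 1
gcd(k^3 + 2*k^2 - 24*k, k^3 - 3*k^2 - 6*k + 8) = k - 4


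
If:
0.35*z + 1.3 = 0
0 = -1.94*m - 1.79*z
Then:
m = 3.43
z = -3.71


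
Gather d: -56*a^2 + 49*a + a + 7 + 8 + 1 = -56*a^2 + 50*a + 16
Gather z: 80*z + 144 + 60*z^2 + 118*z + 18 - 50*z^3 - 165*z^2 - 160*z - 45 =-50*z^3 - 105*z^2 + 38*z + 117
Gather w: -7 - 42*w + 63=56 - 42*w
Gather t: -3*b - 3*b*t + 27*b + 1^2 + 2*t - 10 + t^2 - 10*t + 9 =24*b + t^2 + t*(-3*b - 8)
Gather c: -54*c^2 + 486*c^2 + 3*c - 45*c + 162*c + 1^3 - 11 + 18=432*c^2 + 120*c + 8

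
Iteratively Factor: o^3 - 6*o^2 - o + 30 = (o + 2)*(o^2 - 8*o + 15) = (o - 3)*(o + 2)*(o - 5)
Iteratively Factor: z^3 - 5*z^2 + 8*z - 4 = (z - 2)*(z^2 - 3*z + 2) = (z - 2)^2*(z - 1)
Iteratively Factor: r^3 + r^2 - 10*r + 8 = (r + 4)*(r^2 - 3*r + 2) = (r - 2)*(r + 4)*(r - 1)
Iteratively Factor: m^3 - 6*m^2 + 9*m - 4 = (m - 1)*(m^2 - 5*m + 4) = (m - 1)^2*(m - 4)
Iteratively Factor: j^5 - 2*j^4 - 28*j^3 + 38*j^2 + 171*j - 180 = (j + 3)*(j^4 - 5*j^3 - 13*j^2 + 77*j - 60) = (j + 3)*(j + 4)*(j^3 - 9*j^2 + 23*j - 15) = (j - 1)*(j + 3)*(j + 4)*(j^2 - 8*j + 15) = (j - 5)*(j - 1)*(j + 3)*(j + 4)*(j - 3)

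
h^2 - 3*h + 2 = (h - 2)*(h - 1)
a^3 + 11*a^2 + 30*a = a*(a + 5)*(a + 6)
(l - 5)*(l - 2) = l^2 - 7*l + 10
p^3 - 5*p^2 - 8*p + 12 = (p - 6)*(p - 1)*(p + 2)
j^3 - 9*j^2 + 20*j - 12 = (j - 6)*(j - 2)*(j - 1)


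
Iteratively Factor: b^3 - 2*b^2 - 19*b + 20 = (b - 1)*(b^2 - b - 20) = (b - 1)*(b + 4)*(b - 5)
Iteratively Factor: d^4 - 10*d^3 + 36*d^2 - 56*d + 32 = (d - 2)*(d^3 - 8*d^2 + 20*d - 16) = (d - 2)^2*(d^2 - 6*d + 8) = (d - 4)*(d - 2)^2*(d - 2)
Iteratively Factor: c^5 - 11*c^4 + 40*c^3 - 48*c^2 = (c - 4)*(c^4 - 7*c^3 + 12*c^2) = (c - 4)^2*(c^3 - 3*c^2) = (c - 4)^2*(c - 3)*(c^2) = c*(c - 4)^2*(c - 3)*(c)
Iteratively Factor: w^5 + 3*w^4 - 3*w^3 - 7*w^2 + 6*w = (w - 1)*(w^4 + 4*w^3 + w^2 - 6*w) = (w - 1)*(w + 2)*(w^3 + 2*w^2 - 3*w) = w*(w - 1)*(w + 2)*(w^2 + 2*w - 3) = w*(w - 1)*(w + 2)*(w + 3)*(w - 1)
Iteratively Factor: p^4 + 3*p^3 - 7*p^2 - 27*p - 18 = (p - 3)*(p^3 + 6*p^2 + 11*p + 6) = (p - 3)*(p + 2)*(p^2 + 4*p + 3) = (p - 3)*(p + 2)*(p + 3)*(p + 1)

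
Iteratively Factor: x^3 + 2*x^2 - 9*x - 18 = (x + 3)*(x^2 - x - 6) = (x - 3)*(x + 3)*(x + 2)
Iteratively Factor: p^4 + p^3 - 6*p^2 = (p - 2)*(p^3 + 3*p^2) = p*(p - 2)*(p^2 + 3*p) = p^2*(p - 2)*(p + 3)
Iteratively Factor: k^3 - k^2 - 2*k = (k + 1)*(k^2 - 2*k) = (k - 2)*(k + 1)*(k)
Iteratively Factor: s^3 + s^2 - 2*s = (s - 1)*(s^2 + 2*s) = (s - 1)*(s + 2)*(s)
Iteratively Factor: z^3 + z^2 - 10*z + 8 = (z + 4)*(z^2 - 3*z + 2) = (z - 1)*(z + 4)*(z - 2)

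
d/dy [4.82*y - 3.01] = 4.82000000000000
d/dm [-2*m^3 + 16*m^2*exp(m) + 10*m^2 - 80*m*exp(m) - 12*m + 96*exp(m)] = 16*m^2*exp(m) - 6*m^2 - 48*m*exp(m) + 20*m + 16*exp(m) - 12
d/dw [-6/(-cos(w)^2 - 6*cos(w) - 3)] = 12*(cos(w) + 3)*sin(w)/(cos(w)^2 + 6*cos(w) + 3)^2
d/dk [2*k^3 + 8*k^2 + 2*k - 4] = 6*k^2 + 16*k + 2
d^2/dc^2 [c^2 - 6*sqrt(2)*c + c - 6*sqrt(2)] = 2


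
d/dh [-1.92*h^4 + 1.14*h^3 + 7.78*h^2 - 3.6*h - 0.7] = -7.68*h^3 + 3.42*h^2 + 15.56*h - 3.6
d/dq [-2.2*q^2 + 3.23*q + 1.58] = 3.23 - 4.4*q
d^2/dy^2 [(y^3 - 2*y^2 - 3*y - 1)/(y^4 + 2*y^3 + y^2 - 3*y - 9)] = 2*(y^9 - 6*y^8 - 33*y^7 - 45*y^6 + 15*y^5 - 222*y^4 - 541*y^3 - 336*y^2 + 117*y - 99)/(y^12 + 6*y^11 + 15*y^10 + 11*y^9 - 48*y^8 - 156*y^7 - 170*y^6 + 99*y^5 + 567*y^4 + 621*y^3 - 729*y - 729)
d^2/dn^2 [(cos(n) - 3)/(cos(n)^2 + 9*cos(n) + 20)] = (-9*(1 - cos(2*n))^2*cos(n) + 21*(1 - cos(2*n))^2 - 4277*cos(n) + 414*cos(2*n) + 195*cos(3*n) + 2*cos(5*n) - 2574)/(4*(cos(n) + 4)^3*(cos(n) + 5)^3)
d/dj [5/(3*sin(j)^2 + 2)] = -60*sin(2*j)/(3*cos(2*j) - 7)^2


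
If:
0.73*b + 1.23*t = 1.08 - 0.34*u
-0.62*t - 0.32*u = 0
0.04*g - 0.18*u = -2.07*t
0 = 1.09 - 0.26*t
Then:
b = -1.80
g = -253.50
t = 4.19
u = -8.12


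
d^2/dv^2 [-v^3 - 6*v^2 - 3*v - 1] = -6*v - 12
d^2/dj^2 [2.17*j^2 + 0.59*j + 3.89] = 4.34000000000000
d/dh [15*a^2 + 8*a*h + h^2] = 8*a + 2*h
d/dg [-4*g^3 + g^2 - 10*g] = -12*g^2 + 2*g - 10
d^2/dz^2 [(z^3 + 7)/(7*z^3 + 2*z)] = 4*(-21*z^5 + 1029*z^4 + 2*z^3 + 147*z^2 + 14)/(z^3*(343*z^6 + 294*z^4 + 84*z^2 + 8))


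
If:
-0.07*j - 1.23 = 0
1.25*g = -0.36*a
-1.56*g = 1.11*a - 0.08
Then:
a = 0.12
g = -0.03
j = -17.57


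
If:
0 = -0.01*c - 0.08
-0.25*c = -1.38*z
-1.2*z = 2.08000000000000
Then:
No Solution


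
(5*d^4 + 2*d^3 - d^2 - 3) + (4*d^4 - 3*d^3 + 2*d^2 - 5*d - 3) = 9*d^4 - d^3 + d^2 - 5*d - 6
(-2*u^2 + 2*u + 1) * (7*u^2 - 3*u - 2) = -14*u^4 + 20*u^3 + 5*u^2 - 7*u - 2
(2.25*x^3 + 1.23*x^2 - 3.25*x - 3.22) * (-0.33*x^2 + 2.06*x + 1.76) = -0.7425*x^5 + 4.2291*x^4 + 7.5663*x^3 - 3.4676*x^2 - 12.3532*x - 5.6672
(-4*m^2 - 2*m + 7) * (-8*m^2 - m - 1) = 32*m^4 + 20*m^3 - 50*m^2 - 5*m - 7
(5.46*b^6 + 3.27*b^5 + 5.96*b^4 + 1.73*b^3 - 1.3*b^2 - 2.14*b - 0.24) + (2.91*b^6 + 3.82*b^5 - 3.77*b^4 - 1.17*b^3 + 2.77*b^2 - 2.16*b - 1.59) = 8.37*b^6 + 7.09*b^5 + 2.19*b^4 + 0.56*b^3 + 1.47*b^2 - 4.3*b - 1.83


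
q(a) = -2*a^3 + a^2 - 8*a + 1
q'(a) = -6*a^2 + 2*a - 8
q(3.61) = -108.94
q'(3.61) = -78.97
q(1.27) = -11.64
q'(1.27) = -15.14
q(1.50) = -15.50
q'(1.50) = -18.50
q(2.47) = -42.80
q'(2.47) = -39.67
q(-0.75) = 8.41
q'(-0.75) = -12.88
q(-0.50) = 5.50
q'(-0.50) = -10.50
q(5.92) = -426.26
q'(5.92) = -206.44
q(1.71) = -19.76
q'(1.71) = -22.12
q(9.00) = -1448.00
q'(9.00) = -476.00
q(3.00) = -68.00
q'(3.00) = -56.00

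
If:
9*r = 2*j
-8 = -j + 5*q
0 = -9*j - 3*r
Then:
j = 0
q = -8/5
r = 0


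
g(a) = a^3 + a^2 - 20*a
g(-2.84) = 41.96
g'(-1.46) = -16.53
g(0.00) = 0.00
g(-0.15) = 3.02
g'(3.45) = 22.61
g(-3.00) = 42.00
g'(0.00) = -20.00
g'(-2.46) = -6.77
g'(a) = 3*a^2 + 2*a - 20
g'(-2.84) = -1.48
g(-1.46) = 28.22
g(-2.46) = 40.36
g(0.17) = -3.37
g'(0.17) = -19.57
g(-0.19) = 3.83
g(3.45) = -16.03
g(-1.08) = 21.51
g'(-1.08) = -18.66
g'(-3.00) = 1.00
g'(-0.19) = -20.27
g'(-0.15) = -20.23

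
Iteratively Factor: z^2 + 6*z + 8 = (z + 4)*(z + 2)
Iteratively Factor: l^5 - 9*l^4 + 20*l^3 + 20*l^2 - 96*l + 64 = (l - 4)*(l^4 - 5*l^3 + 20*l - 16) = (l - 4)*(l + 2)*(l^3 - 7*l^2 + 14*l - 8) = (l - 4)*(l - 2)*(l + 2)*(l^2 - 5*l + 4) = (l - 4)^2*(l - 2)*(l + 2)*(l - 1)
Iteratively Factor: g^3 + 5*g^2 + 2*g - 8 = (g + 2)*(g^2 + 3*g - 4) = (g + 2)*(g + 4)*(g - 1)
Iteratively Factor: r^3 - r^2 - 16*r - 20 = (r + 2)*(r^2 - 3*r - 10) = (r + 2)^2*(r - 5)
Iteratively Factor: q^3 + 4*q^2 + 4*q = (q + 2)*(q^2 + 2*q) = (q + 2)^2*(q)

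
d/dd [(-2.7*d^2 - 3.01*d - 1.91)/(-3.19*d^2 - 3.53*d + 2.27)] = (-0.0709000000000017*d^2 - 24.4438*d - 13.575)/(10.1761*d^4 + 22.5214*d^3 - 2.0217*d^2 - 16.0262*d + 5.1529)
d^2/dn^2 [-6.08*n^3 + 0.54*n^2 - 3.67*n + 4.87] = 1.08 - 36.48*n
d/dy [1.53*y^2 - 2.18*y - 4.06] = 3.06*y - 2.18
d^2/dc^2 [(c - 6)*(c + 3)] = 2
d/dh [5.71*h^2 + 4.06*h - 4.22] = 11.42*h + 4.06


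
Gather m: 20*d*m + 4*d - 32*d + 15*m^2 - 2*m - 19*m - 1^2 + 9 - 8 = -28*d + 15*m^2 + m*(20*d - 21)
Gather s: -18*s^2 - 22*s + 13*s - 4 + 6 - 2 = -18*s^2 - 9*s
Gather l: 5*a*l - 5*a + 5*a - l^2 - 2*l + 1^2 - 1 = -l^2 + l*(5*a - 2)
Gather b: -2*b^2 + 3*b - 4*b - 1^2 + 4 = -2*b^2 - b + 3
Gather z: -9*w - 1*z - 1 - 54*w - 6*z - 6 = -63*w - 7*z - 7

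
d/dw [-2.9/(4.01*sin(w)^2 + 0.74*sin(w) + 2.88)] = (23.258*sin(w) + 2.146)*cos(w)/(4.01*sin(w)^2 + 0.74*sin(w) + 2.88)^2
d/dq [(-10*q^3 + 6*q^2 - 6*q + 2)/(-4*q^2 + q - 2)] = 2*(20*q^4 - 10*q^3 + 21*q^2 - 4*q + 5)/(16*q^4 - 8*q^3 + 17*q^2 - 4*q + 4)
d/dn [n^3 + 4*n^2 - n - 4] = 3*n^2 + 8*n - 1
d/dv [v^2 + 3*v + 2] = 2*v + 3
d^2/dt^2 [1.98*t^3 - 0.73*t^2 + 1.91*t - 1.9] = 11.88*t - 1.46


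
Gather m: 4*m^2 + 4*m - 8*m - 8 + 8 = 4*m^2 - 4*m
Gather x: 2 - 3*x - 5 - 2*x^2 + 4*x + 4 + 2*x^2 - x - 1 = 0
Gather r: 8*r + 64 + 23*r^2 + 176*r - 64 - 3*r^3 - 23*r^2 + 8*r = -3*r^3 + 192*r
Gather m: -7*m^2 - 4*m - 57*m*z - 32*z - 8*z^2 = -7*m^2 + m*(-57*z - 4) - 8*z^2 - 32*z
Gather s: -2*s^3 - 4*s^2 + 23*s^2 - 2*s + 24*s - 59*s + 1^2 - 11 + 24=-2*s^3 + 19*s^2 - 37*s + 14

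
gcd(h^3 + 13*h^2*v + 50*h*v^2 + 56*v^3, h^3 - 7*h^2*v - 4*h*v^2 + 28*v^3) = h + 2*v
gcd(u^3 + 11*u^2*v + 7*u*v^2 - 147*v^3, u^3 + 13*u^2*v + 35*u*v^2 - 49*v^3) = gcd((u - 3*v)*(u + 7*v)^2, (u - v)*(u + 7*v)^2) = u^2 + 14*u*v + 49*v^2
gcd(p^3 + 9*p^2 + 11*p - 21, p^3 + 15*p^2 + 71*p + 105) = p^2 + 10*p + 21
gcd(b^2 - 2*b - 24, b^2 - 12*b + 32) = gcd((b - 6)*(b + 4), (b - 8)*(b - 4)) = 1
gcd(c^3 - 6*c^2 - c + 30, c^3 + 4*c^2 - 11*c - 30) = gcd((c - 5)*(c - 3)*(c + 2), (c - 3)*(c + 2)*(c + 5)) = c^2 - c - 6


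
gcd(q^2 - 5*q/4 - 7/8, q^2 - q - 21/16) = q - 7/4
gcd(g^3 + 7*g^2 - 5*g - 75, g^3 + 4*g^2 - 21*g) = g - 3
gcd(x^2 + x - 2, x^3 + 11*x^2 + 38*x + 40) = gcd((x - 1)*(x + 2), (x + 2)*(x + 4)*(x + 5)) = x + 2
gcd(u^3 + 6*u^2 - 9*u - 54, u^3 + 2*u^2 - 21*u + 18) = u^2 + 3*u - 18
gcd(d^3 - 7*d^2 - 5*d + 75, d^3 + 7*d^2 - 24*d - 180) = d - 5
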